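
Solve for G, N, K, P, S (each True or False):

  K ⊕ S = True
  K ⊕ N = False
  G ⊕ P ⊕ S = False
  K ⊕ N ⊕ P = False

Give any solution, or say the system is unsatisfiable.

G: False, N: True, K: True, P: False, S: False

K ⊕ S = T ⊕ F = True ✓
K ⊕ N = T ⊕ T = False ✓
G ⊕ P ⊕ S = F ⊕ F ⊕ F = False ✓
K ⊕ N ⊕ P = T ⊕ T ⊕ F = False ✓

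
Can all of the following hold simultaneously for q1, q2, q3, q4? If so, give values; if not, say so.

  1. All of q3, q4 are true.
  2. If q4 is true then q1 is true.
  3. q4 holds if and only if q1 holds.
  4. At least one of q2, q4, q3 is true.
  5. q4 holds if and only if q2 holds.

q1=T, q2=T, q3=T, q4=T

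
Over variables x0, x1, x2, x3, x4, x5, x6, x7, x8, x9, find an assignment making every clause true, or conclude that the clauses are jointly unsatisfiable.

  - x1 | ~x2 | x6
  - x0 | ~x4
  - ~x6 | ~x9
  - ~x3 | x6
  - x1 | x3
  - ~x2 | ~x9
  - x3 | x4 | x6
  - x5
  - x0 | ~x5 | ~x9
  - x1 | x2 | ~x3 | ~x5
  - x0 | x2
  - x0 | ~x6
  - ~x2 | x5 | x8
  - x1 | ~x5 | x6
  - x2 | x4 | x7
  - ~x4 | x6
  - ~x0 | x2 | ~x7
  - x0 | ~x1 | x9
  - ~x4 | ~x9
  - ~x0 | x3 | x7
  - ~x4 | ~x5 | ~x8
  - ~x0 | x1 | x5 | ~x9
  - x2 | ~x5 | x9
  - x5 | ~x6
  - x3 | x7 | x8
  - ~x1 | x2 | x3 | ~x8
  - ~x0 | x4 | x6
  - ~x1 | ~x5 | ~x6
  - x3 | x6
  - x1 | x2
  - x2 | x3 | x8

x0=T; x1=F; x2=T; x3=T; x4=T; x5=T; x6=T; x7=F; x8=F; x9=F

Unit clause (x5) forces x5 = True.
Set x0 = True.
Try x1 = True:
  (~x1 | ~x5 | ~x6) forces x6 = False.
  (~x3 | x6) forces x3 = False.
  clause (x3 | x6) is falsified — backtrack.
So x1 = False.
  then (x1 | x3) forces x3 = True.
  then (x1 | x2 | ~x3 | ~x5) forces x2 = True.
  then (x1 | ~x5 | x6) forces x6 = True.
  then (~x6 | ~x9) forces x9 = False.
Set x4 = True.
  then (~x4 | ~x5 | ~x8) forces x8 = False.
Set x7 = False.
All clauses satisfied.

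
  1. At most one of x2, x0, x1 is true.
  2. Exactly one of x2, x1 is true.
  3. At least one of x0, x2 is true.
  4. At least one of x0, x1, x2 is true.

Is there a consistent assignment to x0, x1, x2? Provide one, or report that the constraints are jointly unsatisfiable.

x0 = False, x1 = False, x2 = True

  (1) {x2, x0, x1}: 1 true — at most one ✓
  (2) {x2, x1}: 1 true — exactly one ✓
  (3) {x0, x2}: 1 true — at least one ✓
  (4) {x0, x1, x2}: 1 true — at least one ✓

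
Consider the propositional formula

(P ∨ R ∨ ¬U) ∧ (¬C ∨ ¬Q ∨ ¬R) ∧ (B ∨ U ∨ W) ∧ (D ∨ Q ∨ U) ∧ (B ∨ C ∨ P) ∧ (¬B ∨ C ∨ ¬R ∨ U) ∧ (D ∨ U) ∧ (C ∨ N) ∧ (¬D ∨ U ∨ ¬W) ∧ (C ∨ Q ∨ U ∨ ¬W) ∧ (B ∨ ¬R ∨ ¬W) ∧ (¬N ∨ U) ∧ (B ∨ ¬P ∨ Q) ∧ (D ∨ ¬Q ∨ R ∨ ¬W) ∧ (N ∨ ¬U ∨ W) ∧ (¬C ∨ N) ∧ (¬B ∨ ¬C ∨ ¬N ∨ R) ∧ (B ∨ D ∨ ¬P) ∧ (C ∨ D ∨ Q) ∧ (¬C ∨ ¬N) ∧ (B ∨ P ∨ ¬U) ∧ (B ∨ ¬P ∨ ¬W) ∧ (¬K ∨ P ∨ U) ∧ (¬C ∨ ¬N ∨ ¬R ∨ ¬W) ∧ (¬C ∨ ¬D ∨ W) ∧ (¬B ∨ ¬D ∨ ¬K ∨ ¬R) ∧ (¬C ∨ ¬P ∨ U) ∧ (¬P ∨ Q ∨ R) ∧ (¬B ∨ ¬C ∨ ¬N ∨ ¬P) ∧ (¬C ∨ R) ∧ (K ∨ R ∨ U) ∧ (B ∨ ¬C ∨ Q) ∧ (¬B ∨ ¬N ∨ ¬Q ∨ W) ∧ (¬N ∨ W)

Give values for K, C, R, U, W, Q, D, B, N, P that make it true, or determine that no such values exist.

Set K = True.
Try C = True:
  (¬C ∨ N) forces N = True.
  clause (¬C ∨ ¬N) is falsified — backtrack.
So C = False.
  then (C ∨ N) forces N = True.
  then (¬N ∨ U) forces U = True.
  then (¬N ∨ W) forces W = True.
Set R = False.
  then (P ∨ R ∨ ¬U) forces P = True.
  then (B ∨ ¬P ∨ ¬W) forces B = True.
  then (¬P ∨ Q ∨ R) forces Q = True.
  then (D ∨ ¬Q ∨ R ∨ ¬W) forces D = True.
All clauses satisfied.

K=T; C=F; R=F; U=T; W=T; Q=T; D=T; B=T; N=T; P=T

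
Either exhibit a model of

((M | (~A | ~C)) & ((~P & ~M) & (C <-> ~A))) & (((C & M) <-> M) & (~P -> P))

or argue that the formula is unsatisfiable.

UNSATISFIABLE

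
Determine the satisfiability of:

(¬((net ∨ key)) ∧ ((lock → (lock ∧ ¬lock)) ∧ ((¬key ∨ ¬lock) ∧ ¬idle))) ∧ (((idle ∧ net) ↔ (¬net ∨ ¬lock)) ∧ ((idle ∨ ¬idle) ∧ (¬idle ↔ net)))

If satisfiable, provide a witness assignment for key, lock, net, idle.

The formula is unsatisfiable.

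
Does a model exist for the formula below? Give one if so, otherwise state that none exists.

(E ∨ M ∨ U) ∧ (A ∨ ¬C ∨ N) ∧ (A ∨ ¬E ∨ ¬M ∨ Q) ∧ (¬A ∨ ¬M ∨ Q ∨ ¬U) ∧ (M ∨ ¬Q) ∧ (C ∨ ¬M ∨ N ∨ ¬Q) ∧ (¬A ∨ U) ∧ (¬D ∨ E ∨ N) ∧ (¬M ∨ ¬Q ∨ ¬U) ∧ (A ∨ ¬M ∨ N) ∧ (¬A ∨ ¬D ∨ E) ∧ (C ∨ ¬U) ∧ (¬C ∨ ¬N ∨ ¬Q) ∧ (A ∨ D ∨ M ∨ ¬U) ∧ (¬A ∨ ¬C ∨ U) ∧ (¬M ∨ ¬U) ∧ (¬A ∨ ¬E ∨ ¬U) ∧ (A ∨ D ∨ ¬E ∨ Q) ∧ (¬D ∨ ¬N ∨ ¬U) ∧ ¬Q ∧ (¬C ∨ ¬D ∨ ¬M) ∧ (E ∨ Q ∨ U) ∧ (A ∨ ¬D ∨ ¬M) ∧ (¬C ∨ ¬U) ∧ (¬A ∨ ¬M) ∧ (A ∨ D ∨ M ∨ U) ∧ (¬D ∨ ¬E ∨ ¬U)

Unit clause (¬Q) forces Q = False.
Try E = False:
  (E ∨ Q ∨ U) forces U = True.
  (C ∨ ¬U) forces C = True.
  clause (¬C ∨ ¬U) is falsified — backtrack.
So E = True.
Try D = False:
  (A ∨ D ∨ ¬E ∨ Q) forces A = True.
  (¬A ∨ U) forces U = True.
  clause (¬A ∨ ¬E ∨ ¬U) is falsified — backtrack.
So D = True.
  then (¬D ∨ ¬E ∨ ¬U) forces U = False.
  then (¬A ∨ U) forces A = False.
  then (A ∨ ¬D ∨ ¬M) forces M = False.
Set N = True.
Set C = True.
All clauses satisfied.

E = True, D = True, N = True, A = False, M = False, Q = False, U = False, C = True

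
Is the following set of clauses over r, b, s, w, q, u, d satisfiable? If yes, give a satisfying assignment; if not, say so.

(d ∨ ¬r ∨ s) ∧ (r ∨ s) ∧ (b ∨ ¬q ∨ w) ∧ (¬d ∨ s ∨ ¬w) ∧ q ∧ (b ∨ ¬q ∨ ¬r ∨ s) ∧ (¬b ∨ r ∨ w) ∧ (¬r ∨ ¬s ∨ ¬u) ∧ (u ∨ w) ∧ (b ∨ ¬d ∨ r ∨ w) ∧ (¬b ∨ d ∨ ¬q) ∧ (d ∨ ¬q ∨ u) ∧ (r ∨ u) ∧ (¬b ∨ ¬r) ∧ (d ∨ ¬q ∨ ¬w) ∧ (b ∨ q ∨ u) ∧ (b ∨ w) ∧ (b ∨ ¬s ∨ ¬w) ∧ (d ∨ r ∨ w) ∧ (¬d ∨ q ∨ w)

r = False; b = True; s = True; w = True; q = True; u = True; d = True

Unit clause (q) forces q = True.
Try r = True:
  (¬b ∨ ¬r) forces b = False.
  (b ∨ ¬q ∨ w) forces w = True.
  (b ∨ ¬q ∨ ¬r ∨ s) forces s = True.
  clause (b ∨ ¬s ∨ ¬w) is falsified — backtrack.
So r = False.
  then (r ∨ s) forces s = True.
  then (r ∨ u) forces u = True.
Set b = True.
  then (¬b ∨ r ∨ w) forces w = True.
  then (¬b ∨ d ∨ ¬q) forces d = True.
All clauses satisfied.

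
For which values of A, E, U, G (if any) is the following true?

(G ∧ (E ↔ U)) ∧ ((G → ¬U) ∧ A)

A = True; E = False; U = False; G = True

  G ∧ (E ↔ U) = True
    E ↔ U = True
  (G → ¬U) ∧ A = True
    G → ¬U = True
      ¬U = True
Both conjuncts True, so the formula holds.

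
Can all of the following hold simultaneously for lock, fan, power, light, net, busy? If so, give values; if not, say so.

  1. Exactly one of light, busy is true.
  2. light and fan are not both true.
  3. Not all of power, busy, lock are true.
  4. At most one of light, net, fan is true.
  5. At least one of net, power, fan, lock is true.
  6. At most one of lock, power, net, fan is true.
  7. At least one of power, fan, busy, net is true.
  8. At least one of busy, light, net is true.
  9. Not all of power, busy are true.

lock = False; fan = False; power = False; light = False; net = True; busy = True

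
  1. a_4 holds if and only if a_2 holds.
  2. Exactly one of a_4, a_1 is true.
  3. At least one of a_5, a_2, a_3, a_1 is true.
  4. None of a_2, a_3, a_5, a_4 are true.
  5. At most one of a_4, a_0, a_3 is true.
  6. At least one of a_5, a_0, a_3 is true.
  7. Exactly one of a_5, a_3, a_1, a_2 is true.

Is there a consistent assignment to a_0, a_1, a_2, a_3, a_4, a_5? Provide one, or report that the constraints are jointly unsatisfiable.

a_0 = True, a_1 = True, a_2 = False, a_3 = False, a_4 = False, a_5 = False

  (1) a_4=F, a_2=F — same ✓
  (2) {a_4, a_1}: 1 true — exactly one ✓
  (3) {a_5, a_2, a_3, a_1}: 1 true — at least one ✓
  (4) {a_2, a_3, a_5, a_4}: 0 true — none ✓
  (5) {a_4, a_0, a_3}: 1 true — at most one ✓
  (6) {a_5, a_0, a_3}: 1 true — at least one ✓
  (7) {a_5, a_3, a_1, a_2}: 1 true — exactly one ✓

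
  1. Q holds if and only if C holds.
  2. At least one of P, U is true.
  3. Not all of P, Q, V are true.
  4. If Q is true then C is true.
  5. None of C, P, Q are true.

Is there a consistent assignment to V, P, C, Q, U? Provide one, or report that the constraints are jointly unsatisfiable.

V: True, P: False, C: False, Q: False, U: True

  (1) Q=F, C=F — same ✓
  (2) {P, U}: 1 true — at least one ✓
  (3) {P, Q, V}: 1/3 true — not all ✓
  (4) Q=F ⇒ C: vacuous ✓
  (5) {C, P, Q}: 0 true — none ✓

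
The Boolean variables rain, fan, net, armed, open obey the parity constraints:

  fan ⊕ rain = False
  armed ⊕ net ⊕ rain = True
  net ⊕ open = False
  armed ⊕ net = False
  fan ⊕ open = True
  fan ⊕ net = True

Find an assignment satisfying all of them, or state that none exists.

rain: True; fan: True; net: False; armed: False; open: False

fan ⊕ rain = T ⊕ T = False ✓
armed ⊕ net ⊕ rain = F ⊕ F ⊕ T = True ✓
net ⊕ open = F ⊕ F = False ✓
armed ⊕ net = F ⊕ F = False ✓
fan ⊕ open = T ⊕ F = True ✓
fan ⊕ net = T ⊕ F = True ✓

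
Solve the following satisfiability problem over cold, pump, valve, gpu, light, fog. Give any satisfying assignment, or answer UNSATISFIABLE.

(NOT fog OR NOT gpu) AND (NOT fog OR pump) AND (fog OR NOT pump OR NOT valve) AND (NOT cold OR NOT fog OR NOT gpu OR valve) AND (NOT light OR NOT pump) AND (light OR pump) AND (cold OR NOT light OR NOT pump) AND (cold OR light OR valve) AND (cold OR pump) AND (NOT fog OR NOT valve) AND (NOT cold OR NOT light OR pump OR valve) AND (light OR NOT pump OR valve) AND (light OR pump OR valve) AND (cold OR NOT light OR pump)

Set cold = True.
Try pump = True:
  (NOT light OR NOT pump) forces light = False.
  (light OR NOT pump OR valve) forces valve = True.
  (fog OR NOT pump OR NOT valve) forces fog = True.
  clause (NOT fog OR NOT valve) is falsified — backtrack.
So pump = False.
  then (NOT fog OR pump) forces fog = False.
  then (light OR pump) forces light = True.
  then (NOT cold OR NOT light OR pump OR valve) forces valve = True.
Set gpu = True.
All clauses satisfied.

cold = True, pump = False, valve = True, gpu = True, light = True, fog = False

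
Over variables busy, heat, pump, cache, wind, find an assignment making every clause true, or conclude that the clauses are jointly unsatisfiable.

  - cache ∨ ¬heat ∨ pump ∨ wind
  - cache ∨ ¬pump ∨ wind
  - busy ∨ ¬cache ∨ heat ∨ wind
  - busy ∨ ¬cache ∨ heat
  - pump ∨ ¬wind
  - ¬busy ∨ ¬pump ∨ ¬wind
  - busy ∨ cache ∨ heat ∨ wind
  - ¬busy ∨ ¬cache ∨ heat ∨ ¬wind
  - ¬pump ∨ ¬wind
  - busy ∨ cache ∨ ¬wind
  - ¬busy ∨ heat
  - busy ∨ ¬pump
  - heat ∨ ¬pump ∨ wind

busy=F, heat=T, pump=F, cache=T, wind=F

Set busy = False.
  then (busy ∨ ¬pump) forces pump = False.
  then (pump ∨ ¬wind) forces wind = False.
Try heat = False:
  (busy ∨ ¬cache ∨ heat ∨ wind) forces cache = False.
  clause (busy ∨ cache ∨ heat ∨ wind) is falsified — backtrack.
So heat = True.
  then (cache ∨ ¬heat ∨ pump ∨ wind) forces cache = True.
All clauses satisfied.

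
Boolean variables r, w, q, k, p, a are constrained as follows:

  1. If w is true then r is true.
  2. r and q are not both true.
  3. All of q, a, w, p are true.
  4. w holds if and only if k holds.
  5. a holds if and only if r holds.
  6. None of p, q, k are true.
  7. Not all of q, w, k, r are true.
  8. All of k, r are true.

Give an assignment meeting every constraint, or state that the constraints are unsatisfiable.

Unsatisfiable — no assignment works.

Case q = True:
  Constraint (6) is violated (q=T) — contradiction.
Case q = False:
  Constraint (3) is violated (q=F) — contradiction.
Both cases fail — unsatisfiable.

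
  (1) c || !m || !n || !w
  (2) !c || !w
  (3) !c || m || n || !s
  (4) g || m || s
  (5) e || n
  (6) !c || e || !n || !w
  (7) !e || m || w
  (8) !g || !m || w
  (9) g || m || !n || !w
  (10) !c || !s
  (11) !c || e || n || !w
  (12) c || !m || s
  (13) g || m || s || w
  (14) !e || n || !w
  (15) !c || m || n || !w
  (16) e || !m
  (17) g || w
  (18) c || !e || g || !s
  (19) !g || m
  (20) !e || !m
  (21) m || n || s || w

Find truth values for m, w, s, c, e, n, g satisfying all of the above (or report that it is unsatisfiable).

Unsatisfiable

Case m = True:
  (e || !m) forces e = True.
  Clause (!e || !m) is falsified — contradiction.
Case m = False:
  (!g || m) forces g = False.
  (g || m || s) forces s = True.
  (!c || !s) forces c = False.
  (g || w) forces w = True.
  (g || m || !n || !w) forces n = False.
  (e || n) forces e = True.
  Clause (!e || n || !w) is falsified — contradiction.
Both cases fail, so the formula is unsatisfiable.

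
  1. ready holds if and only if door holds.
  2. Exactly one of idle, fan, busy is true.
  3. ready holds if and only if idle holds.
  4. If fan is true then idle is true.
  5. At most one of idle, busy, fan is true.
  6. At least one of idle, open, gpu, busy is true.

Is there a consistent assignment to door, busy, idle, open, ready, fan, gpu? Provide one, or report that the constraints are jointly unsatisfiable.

door: True; busy: False; idle: True; open: True; ready: True; fan: False; gpu: False

  (1) ready=T, door=T — same ✓
  (2) {idle, fan, busy}: 1 true — exactly one ✓
  (3) ready=T, idle=T — same ✓
  (4) fan=F ⇒ idle: vacuous ✓
  (5) {idle, busy, fan}: 1 true — at most one ✓
  (6) {idle, open, gpu, busy}: 2 true — at least one ✓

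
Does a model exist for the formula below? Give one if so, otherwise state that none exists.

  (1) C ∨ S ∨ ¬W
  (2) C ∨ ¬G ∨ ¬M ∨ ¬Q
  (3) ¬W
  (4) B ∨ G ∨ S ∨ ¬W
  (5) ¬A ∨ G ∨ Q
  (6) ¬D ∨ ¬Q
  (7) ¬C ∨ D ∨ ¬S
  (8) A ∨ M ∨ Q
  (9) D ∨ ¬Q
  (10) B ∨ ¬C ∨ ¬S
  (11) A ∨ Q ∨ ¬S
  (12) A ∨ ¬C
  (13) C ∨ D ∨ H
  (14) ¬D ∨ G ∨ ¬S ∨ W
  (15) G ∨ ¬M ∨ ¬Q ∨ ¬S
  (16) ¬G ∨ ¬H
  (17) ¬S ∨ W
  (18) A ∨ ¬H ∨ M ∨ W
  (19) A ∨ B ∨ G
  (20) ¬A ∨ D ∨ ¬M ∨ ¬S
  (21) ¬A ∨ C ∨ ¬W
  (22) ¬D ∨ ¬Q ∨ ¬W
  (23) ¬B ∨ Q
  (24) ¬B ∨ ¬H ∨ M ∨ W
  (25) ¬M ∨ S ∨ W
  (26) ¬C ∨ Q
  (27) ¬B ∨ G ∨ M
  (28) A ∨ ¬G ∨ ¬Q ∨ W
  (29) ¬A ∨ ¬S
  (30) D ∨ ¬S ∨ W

Unit clause (¬W) forces W = False.
In (¬S ∨ W) only ¬S is left, so S = False.
In (¬M ∨ S ∨ W) only ¬M is left, so M = False.
Try Q = True:
  (¬D ∨ ¬Q) forces D = False.
  clause (D ∨ ¬Q) is falsified — backtrack.
So Q = False.
  then (A ∨ M ∨ Q) forces A = True.
  then (¬B ∨ Q) forces B = False.
  then (¬C ∨ Q) forces C = False.
  then (¬A ∨ G ∨ Q) forces G = True.
  then (¬G ∨ ¬H) forces H = False.
  then (C ∨ D ∨ H) forces D = True.
All clauses satisfied.

Q=F, W=F, B=F, A=T, S=F, D=T, M=F, C=F, H=F, G=T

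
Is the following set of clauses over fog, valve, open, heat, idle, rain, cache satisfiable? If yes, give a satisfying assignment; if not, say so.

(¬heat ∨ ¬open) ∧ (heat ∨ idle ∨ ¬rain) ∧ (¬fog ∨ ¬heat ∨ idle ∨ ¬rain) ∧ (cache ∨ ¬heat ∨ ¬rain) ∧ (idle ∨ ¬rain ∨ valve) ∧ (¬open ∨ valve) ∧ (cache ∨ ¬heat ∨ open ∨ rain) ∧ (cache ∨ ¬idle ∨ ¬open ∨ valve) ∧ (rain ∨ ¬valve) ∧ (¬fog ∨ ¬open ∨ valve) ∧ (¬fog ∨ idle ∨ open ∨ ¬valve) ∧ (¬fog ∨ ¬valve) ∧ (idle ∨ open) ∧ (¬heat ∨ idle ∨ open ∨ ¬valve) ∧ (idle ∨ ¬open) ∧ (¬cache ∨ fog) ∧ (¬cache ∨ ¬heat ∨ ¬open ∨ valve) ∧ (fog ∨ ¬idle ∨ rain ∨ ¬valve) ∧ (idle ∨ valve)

Set fog = False.
  then (¬cache ∨ fog) forces cache = False.
Set valve = False.
  then (¬open ∨ valve) forces open = False.
  then (idle ∨ open) forces idle = True.
Try heat = True:
  (cache ∨ ¬heat ∨ ¬rain) forces rain = False.
  clause (cache ∨ ¬heat ∨ open ∨ rain) is falsified — backtrack.
So heat = False.
Set rain = False.
All clauses satisfied.

fog = False; valve = False; open = False; heat = False; idle = True; rain = False; cache = False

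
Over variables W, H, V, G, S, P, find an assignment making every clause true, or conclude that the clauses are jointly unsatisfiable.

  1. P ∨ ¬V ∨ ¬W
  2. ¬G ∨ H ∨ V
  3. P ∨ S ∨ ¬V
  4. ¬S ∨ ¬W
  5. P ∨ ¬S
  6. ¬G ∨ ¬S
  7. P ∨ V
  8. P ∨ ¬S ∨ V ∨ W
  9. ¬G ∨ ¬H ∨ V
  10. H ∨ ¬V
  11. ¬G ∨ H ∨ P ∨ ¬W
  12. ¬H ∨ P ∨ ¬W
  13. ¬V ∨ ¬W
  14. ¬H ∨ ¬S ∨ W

W = False, H = True, V = True, G = True, S = False, P = True

Set W = False.
Set H = True.
  then (¬H ∨ ¬S ∨ W) forces S = False.
Set V = True.
  then (P ∨ S ∨ ¬V) forces P = True.
Set G = True.
All clauses satisfied.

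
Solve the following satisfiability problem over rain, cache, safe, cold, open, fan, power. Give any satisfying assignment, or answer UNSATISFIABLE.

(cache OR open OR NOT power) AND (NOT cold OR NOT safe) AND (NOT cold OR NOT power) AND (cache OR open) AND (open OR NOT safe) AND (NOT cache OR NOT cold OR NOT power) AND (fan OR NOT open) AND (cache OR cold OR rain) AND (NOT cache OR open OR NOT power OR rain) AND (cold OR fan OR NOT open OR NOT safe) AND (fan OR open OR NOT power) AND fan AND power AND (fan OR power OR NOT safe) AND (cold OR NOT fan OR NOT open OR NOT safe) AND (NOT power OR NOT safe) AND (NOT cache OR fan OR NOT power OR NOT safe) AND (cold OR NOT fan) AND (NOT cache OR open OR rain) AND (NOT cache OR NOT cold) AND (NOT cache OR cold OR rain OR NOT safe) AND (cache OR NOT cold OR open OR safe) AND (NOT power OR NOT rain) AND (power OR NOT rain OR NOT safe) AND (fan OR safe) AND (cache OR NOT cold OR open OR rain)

Case fan = True:
  (power) forces power = True.
  (NOT cold OR NOT power) forces cold = False.
  Clause (cold OR NOT fan) is falsified — contradiction.
Case fan = False:
  Clause (fan) is falsified — contradiction.
Both cases fail, so the formula is unsatisfiable.

Unsatisfiable — no assignment works.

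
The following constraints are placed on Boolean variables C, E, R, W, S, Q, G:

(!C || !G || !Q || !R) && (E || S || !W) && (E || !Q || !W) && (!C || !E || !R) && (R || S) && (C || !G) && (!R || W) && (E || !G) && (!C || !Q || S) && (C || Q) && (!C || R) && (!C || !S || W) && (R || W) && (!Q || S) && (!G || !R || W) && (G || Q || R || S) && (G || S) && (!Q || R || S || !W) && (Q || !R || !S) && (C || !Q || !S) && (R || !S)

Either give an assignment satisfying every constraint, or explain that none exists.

Unsatisfiable — no assignment works.

Case C = True:
  (!C || R) forces R = True.
  (!C || !E || !R) forces E = False.
  (!R || W) forces W = True.
  (E || S || !W) forces S = True.
  (E || !Q || !W) forces Q = False.
  Clause (Q || !R || !S) is falsified — contradiction.
Case C = False:
  (C || !G) forces G = False.
  (C || Q) forces Q = True.
  (!Q || S) forces S = True.
  Clause (C || !Q || !S) is falsified — contradiction.
Both cases fail, so the formula is unsatisfiable.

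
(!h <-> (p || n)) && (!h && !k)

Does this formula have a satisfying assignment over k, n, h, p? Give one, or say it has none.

k: False, n: False, h: False, p: True

  !h <-> (p || n) = True
    !h = True
    p || n = True
  !h && !k = True
    !h = True
    !k = True
Both conjuncts True, so the formula holds.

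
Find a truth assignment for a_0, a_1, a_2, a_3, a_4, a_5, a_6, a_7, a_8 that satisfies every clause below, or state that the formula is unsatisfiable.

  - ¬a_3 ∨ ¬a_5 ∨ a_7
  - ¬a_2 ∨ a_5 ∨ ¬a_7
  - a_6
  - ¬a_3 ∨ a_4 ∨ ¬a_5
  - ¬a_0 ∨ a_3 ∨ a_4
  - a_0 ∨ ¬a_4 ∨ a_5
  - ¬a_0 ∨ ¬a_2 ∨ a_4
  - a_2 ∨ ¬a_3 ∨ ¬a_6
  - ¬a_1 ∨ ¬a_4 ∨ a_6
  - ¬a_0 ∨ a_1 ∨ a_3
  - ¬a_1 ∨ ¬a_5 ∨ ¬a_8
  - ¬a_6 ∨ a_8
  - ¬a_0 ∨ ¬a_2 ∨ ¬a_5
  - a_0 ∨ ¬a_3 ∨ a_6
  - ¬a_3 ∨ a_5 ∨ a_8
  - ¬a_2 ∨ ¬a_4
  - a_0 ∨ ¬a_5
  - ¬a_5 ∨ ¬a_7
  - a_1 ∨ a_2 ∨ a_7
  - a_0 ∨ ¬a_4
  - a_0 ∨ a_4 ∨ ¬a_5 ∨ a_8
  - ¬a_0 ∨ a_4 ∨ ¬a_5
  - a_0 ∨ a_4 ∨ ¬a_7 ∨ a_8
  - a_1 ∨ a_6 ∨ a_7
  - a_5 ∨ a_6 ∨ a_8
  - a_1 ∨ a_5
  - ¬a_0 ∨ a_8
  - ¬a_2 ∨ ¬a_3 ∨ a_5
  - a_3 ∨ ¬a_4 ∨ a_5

Unit clause (a_6) forces a_6 = True.
In (¬a_6 ∨ a_8) only a_8 is left, so a_8 = True.
Set a_0 = False.
  then (a_0 ∨ ¬a_5) forces a_5 = False.
  then (a_0 ∨ ¬a_4) forces a_4 = False.
  then (a_1 ∨ a_5) forces a_1 = True.
Set a_2 = True.
  then (¬a_2 ∨ a_5 ∨ ¬a_7) forces a_7 = False.
  then (¬a_2 ∨ ¬a_3 ∨ a_5) forces a_3 = False.
All clauses satisfied.

a_0 = False; a_1 = True; a_2 = True; a_3 = False; a_4 = False; a_5 = False; a_6 = True; a_7 = False; a_8 = True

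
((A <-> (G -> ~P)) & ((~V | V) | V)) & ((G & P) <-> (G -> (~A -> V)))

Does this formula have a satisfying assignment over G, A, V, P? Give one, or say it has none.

G: True, A: False, V: True, P: True

  (A <-> (G -> ~P)) & ((~V | V) | V) = True
    A <-> (G -> ~P) = True
      G -> ~P = False
        ~P = False
    (~V | V) | V = True
      ~V | V = True
        ~V = False
  (G & P) <-> (G -> (~A -> V)) = True
    G & P = True
    G -> (~A -> V) = True
      ~A -> V = True
        ~A = True
Both conjuncts True, so the formula holds.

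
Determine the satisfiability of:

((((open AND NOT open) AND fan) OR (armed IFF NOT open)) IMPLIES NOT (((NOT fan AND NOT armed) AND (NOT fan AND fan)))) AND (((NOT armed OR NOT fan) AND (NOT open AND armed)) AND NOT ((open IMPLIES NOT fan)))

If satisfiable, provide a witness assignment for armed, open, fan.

No satisfying assignment exists.

Case open = True: the conjunct NOT open is False.
Case open = False: the conjunct NOT ((open IMPLIES NOT fan)) becomes NOT ((False IMPLIES NOT fan)) = False.
Both cases fail — unsatisfiable.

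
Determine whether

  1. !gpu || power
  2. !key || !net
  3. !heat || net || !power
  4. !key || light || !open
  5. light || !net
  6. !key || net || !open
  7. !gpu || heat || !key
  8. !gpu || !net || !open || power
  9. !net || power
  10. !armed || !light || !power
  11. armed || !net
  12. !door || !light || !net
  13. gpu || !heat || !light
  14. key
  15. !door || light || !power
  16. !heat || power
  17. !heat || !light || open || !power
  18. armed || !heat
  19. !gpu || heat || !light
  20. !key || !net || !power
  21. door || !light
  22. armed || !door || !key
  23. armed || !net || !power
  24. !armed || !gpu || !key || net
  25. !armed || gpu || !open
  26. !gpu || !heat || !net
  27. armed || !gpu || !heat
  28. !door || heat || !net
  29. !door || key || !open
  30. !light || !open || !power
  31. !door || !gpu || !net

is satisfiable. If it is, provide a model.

open: False, door: True, key: True, gpu: False, heat: False, light: True, net: False, power: False, armed: True

Unit clause (key) forces key = True.
In (!key || !net) only !net is left, so net = False.
In (!key || net || !open) only !open is left, so open = False.
Set door = True.
  then (armed || !door || !key) forces armed = True.
  then (!armed || !gpu || !key || net) forces gpu = False.
Set heat = False.
Set light = True.
  then (!armed || !light || !power) forces power = False.
All clauses satisfied.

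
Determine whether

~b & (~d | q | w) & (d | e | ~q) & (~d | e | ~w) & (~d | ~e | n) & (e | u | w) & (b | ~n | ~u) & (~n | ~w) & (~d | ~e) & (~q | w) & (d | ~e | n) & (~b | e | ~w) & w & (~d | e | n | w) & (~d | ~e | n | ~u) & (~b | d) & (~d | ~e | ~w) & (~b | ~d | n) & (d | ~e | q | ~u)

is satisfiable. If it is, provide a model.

b: False, n: False, q: False, d: False, u: True, w: True, e: False

Unit clause (~b) forces b = False.
Unit clause (w) forces w = True.
In (~n | ~w) only ~n is left, so n = False.
Set q = False.
Set d = False.
  then (d | ~e | n) forces e = False.
Set u = True.
All clauses satisfied.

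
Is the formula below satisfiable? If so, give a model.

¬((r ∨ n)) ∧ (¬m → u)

u=T; r=F; n=F; m=F

  ¬((r ∨ n)) = True
    r ∨ n = False
  ¬m → u = True
    ¬m = True
Both conjuncts True, so the formula holds.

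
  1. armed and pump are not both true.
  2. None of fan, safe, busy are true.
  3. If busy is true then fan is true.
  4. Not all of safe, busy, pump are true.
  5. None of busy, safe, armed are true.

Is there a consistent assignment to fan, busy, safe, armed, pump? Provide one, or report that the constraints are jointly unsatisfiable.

fan = False; busy = False; safe = False; armed = False; pump = True

  (1) armed=F, pump=T — not both ✓
  (2) {fan, safe, busy}: 0 true — none ✓
  (3) busy=F ⇒ fan: vacuous ✓
  (4) {safe, busy, pump}: 1/3 true — not all ✓
  (5) {busy, safe, armed}: 0 true — none ✓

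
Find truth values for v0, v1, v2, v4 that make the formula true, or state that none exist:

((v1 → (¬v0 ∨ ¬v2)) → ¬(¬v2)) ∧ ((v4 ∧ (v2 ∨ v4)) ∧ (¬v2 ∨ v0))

v0 = True, v1 = True, v2 = True, v4 = True

  (v1 → (¬v0 ∨ ¬v2)) → ¬(¬v2) = True
    v1 → (¬v0 ∨ ¬v2) = False
      ¬v0 ∨ ¬v2 = False
        ¬v0 = False
        ¬v2 = False
    ¬(¬v2) = True
      ¬v2 = False
  (v4 ∧ (v2 ∨ v4)) ∧ (¬v2 ∨ v0) = True
    v4 ∧ (v2 ∨ v4) = True
      v2 ∨ v4 = True
    ¬v2 ∨ v0 = True
      ¬v2 = False
Both conjuncts True, so the formula holds.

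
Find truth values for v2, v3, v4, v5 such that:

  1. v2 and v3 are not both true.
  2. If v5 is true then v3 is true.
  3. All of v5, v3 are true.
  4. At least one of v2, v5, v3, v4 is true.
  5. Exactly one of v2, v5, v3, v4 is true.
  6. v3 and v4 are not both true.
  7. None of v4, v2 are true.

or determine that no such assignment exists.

Unsatisfiable

Case v5 = True:
  (2) with v5=T forces v3 = True.
  Constraint (5) is violated (v5=T, v3=T) — contradiction.
Case v5 = False:
  Constraint (3) is violated (v5=F) — contradiction.
Both cases fail — unsatisfiable.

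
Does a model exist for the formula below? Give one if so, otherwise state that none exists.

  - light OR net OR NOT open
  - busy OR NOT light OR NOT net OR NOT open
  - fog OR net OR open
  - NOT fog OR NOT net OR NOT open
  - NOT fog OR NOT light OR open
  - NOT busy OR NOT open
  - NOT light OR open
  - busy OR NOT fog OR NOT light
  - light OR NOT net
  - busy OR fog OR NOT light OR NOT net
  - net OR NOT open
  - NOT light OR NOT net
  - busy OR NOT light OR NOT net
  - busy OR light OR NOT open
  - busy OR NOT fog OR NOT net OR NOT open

light: False, open: False, fog: True, net: False, busy: False

Try light = True:
  (NOT light OR open) forces open = True.
  (NOT busy OR NOT open) forces busy = False.
  (busy OR NOT light OR NOT net OR NOT open) forces net = False.
  clause (net OR NOT open) is falsified — backtrack.
So light = False.
  then (light OR NOT net) forces net = False.
  then (net OR NOT open) forces open = False.
  then (fog OR net OR open) forces fog = True.
Set busy = False.
All clauses satisfied.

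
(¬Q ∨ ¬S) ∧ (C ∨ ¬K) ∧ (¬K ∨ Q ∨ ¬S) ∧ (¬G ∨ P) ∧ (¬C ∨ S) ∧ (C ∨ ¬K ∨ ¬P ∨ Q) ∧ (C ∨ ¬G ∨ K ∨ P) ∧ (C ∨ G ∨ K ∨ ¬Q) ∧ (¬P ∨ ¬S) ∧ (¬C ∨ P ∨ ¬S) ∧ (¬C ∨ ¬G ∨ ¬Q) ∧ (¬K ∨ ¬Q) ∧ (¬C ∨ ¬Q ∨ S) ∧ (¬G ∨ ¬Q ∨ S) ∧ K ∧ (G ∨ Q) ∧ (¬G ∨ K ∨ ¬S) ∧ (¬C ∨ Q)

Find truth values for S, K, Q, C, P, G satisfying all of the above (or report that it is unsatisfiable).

The formula is unsatisfiable.

Case K = True:
  (C ∨ ¬K) forces C = True.
  (¬C ∨ S) forces S = True.
  (¬Q ∨ ¬S) forces Q = False.
  Clause (¬K ∨ Q ∨ ¬S) is falsified — contradiction.
Case K = False:
  Clause (K) is falsified — contradiction.
Both cases fail, so the formula is unsatisfiable.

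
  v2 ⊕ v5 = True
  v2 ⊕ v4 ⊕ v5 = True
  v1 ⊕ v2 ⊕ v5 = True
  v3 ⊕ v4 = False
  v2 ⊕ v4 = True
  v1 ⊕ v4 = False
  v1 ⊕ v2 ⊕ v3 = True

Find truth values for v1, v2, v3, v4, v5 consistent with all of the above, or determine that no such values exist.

v1: False, v2: True, v3: False, v4: False, v5: False

v2 ⊕ v5 = T ⊕ F = True ✓
v2 ⊕ v4 ⊕ v5 = T ⊕ F ⊕ F = True ✓
v1 ⊕ v2 ⊕ v5 = F ⊕ T ⊕ F = True ✓
v3 ⊕ v4 = F ⊕ F = False ✓
v2 ⊕ v4 = T ⊕ F = True ✓
v1 ⊕ v4 = F ⊕ F = False ✓
v1 ⊕ v2 ⊕ v3 = F ⊕ T ⊕ F = True ✓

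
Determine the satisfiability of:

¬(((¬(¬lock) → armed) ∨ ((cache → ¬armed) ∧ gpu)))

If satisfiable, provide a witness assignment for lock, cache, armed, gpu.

lock=T; cache=T; armed=F; gpu=F

  ¬(((¬(¬lock) → armed) ∨ ((cache → ¬armed) ∧ gpu))) = True
    (¬(¬lock) → armed) ∨ ((cache → ¬armed) ∧ gpu) = False
      ¬(¬lock) → armed = False
        ¬(¬lock) = True
          ¬lock = False
      (cache → ¬armed) ∧ gpu = False
        cache → ¬armed = True
          ¬armed = True
The formula evaluates to True.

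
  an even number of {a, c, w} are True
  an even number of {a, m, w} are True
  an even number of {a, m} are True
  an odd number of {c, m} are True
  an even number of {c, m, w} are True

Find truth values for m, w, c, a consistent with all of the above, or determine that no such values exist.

Adding constraints 1, 2, 4 mod 2: every variable appears an even number of times on the left, so the left side is 0.
But the right sides sum to 1 (mod 2). 0 ≠ 1 — the system is inconsistent.

Unsatisfiable — no assignment works.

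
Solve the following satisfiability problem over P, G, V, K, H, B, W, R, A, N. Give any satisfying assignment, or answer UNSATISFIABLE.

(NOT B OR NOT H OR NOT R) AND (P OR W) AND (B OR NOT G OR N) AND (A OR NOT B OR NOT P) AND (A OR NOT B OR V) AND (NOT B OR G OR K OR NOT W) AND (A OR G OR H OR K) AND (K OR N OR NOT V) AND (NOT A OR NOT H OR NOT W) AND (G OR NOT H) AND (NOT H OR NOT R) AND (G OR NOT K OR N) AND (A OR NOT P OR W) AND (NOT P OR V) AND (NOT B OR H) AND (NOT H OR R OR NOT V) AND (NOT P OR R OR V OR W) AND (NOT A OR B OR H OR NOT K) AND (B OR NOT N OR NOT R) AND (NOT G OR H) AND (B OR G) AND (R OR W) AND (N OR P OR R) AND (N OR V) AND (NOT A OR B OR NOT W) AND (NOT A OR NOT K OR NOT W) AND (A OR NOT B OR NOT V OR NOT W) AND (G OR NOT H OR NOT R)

P=F; G=T; V=F; K=F; H=T; B=F; W=T; R=F; A=F; N=T

Set P = False.
  then (P OR W) forces W = True.
Set G = True.
  then (NOT G OR H) forces H = True.
  then (NOT A OR NOT H OR NOT W) forces A = False.
  then (NOT H OR NOT R) forces R = False.
  then (NOT H OR R OR NOT V) forces V = False.
  then (N OR P OR R) forces N = True.
  then (A OR NOT B OR V) forces B = False.
Set K = False.
All clauses satisfied.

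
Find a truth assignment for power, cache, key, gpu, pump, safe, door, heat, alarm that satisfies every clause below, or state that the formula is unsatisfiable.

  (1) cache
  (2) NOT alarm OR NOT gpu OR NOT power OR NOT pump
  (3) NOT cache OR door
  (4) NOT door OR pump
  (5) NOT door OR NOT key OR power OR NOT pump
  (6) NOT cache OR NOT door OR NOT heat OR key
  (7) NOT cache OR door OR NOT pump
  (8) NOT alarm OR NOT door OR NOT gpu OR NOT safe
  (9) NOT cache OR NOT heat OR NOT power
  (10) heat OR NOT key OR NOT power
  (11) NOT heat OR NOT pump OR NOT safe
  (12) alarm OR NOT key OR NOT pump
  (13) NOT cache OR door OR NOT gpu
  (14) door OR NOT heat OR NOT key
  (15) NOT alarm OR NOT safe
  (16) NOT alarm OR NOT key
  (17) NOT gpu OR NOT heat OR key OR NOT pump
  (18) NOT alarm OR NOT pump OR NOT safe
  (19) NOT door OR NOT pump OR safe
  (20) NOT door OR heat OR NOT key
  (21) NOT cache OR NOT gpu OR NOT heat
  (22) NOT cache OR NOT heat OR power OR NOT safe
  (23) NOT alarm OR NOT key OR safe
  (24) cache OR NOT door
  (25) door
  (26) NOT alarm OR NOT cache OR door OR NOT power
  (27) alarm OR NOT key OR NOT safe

power = True, cache = True, key = False, gpu = False, pump = True, safe = True, door = True, heat = False, alarm = False

Unit clause (cache) forces cache = True.
In (NOT cache OR door) only door is left, so door = True.
In (NOT door OR pump) only pump is left, so pump = True.
In (NOT door OR NOT pump OR safe) only safe is left, so safe = True.
In (NOT heat OR NOT pump OR NOT safe) only NOT heat is left, so heat = False.
In (NOT alarm OR NOT safe) only NOT alarm is left, so alarm = False.
In (NOT door OR heat OR NOT key) only NOT key is left, so key = False.
Set power = True.
Set gpu = False.
All clauses satisfied.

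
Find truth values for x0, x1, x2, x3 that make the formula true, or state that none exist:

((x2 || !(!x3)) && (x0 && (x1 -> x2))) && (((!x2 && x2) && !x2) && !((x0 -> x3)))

Case x2 = True: the conjunct !x2 is False.
Case x2 = False: the conjunct x2 is False.
Both cases fail — unsatisfiable.

The formula is unsatisfiable.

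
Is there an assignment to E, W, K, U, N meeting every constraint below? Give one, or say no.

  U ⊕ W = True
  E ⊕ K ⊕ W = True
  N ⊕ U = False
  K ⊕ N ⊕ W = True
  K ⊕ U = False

E: False, W: True, K: False, U: False, N: False

U ⊕ W = F ⊕ T = True ✓
E ⊕ K ⊕ W = F ⊕ F ⊕ T = True ✓
N ⊕ U = F ⊕ F = False ✓
K ⊕ N ⊕ W = F ⊕ F ⊕ T = True ✓
K ⊕ U = F ⊕ F = False ✓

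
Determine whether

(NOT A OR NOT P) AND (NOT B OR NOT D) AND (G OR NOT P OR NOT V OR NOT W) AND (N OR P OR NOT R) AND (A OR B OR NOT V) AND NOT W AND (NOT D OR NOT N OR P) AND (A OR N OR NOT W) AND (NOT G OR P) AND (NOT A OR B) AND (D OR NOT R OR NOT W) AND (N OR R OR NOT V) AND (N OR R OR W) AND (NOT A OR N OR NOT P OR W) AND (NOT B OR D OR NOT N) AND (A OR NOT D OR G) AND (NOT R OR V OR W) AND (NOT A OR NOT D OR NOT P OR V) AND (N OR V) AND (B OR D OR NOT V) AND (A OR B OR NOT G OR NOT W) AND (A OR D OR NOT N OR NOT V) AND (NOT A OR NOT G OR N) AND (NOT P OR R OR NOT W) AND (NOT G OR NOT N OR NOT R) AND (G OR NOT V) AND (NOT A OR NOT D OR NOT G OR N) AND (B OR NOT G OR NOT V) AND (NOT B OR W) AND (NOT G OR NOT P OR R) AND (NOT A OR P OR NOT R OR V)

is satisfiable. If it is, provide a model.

Unit clause (NOT W) forces W = False.
In (NOT B OR W) only NOT B is left, so B = False.
In (NOT A OR B) only NOT A is left, so A = False.
In (A OR B OR NOT V) only NOT V is left, so V = False.
In (NOT R OR V OR W) only NOT R is left, so R = False.
In (N OR V) only N is left, so N = True.
Try D = True:
  (NOT D OR NOT N OR P) forces P = True.
  (A OR NOT D OR G) forces G = True.
  clause (NOT G OR NOT P OR R) is falsified — backtrack.
So D = False.
Set G = False.
Set P = True.
All clauses satisfied.

D = False, G = False, A = False, N = True, V = False, P = True, W = False, R = False, B = False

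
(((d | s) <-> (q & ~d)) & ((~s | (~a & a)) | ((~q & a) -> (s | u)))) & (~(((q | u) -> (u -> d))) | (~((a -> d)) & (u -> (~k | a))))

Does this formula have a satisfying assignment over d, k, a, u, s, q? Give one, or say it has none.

d: False, k: True, a: False, u: True, s: False, q: False

  ((d | s) <-> (q & ~d)) & ((~s | (~a & a)) | ((~q & a) -> (s | u))) = True
    (d | s) <-> (q & ~d) = True
      d | s = False
      q & ~d = False
        ~d = True
    (~s | (~a & a)) | ((~q & a) -> (s | u)) = True
      ~s | (~a & a) = True
        ~s = True
        ~a & a = False
          ~a = True
      (~q & a) -> (s | u) = True
        ~q & a = False
          ~q = True
        s | u = True
  ~(((q | u) -> (u -> d))) | (~((a -> d)) & (u -> (~k | a))) = True
    ~(((q | u) -> (u -> d))) = True
      (q | u) -> (u -> d) = False
        q | u = True
        u -> d = False
    ~((a -> d)) & (u -> (~k | a)) = False
      ~((a -> d)) = False
        a -> d = True
      u -> (~k | a) = False
        ~k | a = False
          ~k = False
Both conjuncts True, so the formula holds.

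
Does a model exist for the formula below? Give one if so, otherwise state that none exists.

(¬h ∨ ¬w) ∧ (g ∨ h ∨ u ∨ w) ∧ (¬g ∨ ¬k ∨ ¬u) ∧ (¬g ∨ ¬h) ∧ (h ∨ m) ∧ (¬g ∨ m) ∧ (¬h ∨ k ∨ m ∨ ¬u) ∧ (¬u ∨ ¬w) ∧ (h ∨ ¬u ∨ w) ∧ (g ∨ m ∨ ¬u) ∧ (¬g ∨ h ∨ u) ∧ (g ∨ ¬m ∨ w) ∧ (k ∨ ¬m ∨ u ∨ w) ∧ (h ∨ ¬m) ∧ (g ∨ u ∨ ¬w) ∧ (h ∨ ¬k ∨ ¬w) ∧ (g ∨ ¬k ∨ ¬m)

w=F, m=F, h=T, g=F, u=F, k=F

Try w = True:
  (¬h ∨ ¬w) forces h = False.
  (h ∨ m) forces m = True.
  clause (h ∨ ¬m) is falsified — backtrack.
So w = False.
Try m = True:
  (g ∨ ¬m ∨ w) forces g = True.
  (¬g ∨ ¬h) forces h = False.
  clause (h ∨ ¬m) is falsified — backtrack.
So m = False.
  then (h ∨ m) forces h = True.
  then (¬g ∨ m) forces g = False.
  then (g ∨ m ∨ ¬u) forces u = False.
Set k = False.
All clauses satisfied.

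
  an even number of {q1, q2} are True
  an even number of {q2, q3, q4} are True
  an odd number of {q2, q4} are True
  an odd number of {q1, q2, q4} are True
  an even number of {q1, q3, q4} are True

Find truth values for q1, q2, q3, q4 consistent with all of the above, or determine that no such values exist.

q1=F, q2=F, q3=T, q4=T

{q1, q2}: 0 true → even ✓
{q2, q3, q4}: 2 true → even ✓
{q2, q4}: 1 true → odd ✓
{q1, q2, q4}: 1 true → odd ✓
{q1, q3, q4}: 2 true → even ✓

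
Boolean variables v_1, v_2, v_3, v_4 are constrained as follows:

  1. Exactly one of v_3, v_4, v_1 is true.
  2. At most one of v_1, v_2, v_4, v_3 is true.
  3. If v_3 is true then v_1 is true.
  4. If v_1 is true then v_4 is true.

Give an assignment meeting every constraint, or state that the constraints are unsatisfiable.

v_1=F, v_2=F, v_3=F, v_4=T

  (1) {v_3, v_4, v_1}: 1 true — exactly one ✓
  (2) {v_1, v_2, v_4, v_3}: 1 true — at most one ✓
  (3) v_3=F ⇒ v_1: vacuous ✓
  (4) v_1=F ⇒ v_4: vacuous ✓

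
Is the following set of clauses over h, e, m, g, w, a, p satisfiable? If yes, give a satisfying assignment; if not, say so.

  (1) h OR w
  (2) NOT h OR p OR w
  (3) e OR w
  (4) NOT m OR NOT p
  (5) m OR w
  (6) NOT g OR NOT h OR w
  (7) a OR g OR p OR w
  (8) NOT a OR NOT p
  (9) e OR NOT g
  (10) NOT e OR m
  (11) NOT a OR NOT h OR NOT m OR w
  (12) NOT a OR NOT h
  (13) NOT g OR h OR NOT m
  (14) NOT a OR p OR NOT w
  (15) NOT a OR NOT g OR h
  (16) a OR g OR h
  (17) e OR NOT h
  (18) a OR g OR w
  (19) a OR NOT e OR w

h = True, e = True, m = True, g = True, w = True, a = False, p = False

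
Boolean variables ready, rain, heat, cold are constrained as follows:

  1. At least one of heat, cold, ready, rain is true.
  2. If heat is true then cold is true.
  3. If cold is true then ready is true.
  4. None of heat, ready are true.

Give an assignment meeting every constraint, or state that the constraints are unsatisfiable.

ready = False, rain = True, heat = False, cold = False

  (1) {heat, cold, ready, rain}: 1 true — at least one ✓
  (2) heat=F ⇒ cold: vacuous ✓
  (3) cold=F ⇒ ready: vacuous ✓
  (4) {heat, ready}: 0 true — none ✓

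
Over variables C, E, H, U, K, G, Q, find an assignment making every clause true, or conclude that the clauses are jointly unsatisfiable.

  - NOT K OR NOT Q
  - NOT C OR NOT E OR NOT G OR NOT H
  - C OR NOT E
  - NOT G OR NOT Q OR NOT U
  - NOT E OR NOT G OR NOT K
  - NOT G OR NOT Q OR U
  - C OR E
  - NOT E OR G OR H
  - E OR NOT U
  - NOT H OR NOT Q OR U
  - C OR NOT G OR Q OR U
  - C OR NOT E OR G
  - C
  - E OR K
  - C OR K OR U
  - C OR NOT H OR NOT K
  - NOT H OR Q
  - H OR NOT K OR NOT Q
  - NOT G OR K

C = True; E = False; H = False; U = False; K = True; G = False; Q = False

Unit clause (C) forces C = True.
Set E = False.
  then (E OR NOT U) forces U = False.
  then (E OR K) forces K = True.
  then (NOT K OR NOT Q) forces Q = False.
  then (NOT H OR Q) forces H = False.
Set G = False.
All clauses satisfied.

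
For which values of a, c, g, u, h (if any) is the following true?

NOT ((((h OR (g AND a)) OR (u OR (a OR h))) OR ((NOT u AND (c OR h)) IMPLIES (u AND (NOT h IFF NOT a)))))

a: False, c: True, g: True, u: False, h: False

  NOT ((((h OR (g AND a)) OR (u OR (a OR h))) OR ((NOT u AND (c OR h)) IMPLIES (u AND (NOT h IFF NOT a))))) = True
    ((h OR (g AND a)) OR (u OR (a OR h))) OR ((NOT u AND (c OR h)) IMPLIES (u AND (NOT h IFF NOT a))) = False
      (h OR (g AND a)) OR (u OR (a OR h)) = False
        h OR (g AND a) = False
          g AND a = False
        u OR (a OR h) = False
          a OR h = False
      (NOT u AND (c OR h)) IMPLIES (u AND (NOT h IFF NOT a)) = False
        NOT u AND (c OR h) = True
          NOT u = True
          c OR h = True
        u AND (NOT h IFF NOT a) = False
          NOT h IFF NOT a = True
            NOT h = True
            NOT a = True
The formula evaluates to True.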